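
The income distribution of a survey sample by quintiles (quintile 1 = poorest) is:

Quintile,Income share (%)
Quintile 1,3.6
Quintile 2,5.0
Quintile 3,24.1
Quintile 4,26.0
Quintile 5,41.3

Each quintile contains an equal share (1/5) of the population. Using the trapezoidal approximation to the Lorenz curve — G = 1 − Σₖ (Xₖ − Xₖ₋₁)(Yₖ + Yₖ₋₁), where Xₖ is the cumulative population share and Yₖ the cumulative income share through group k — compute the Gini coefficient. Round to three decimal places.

Cumulative income shares Yₖ: 0.0360, 0.0860, 0.3270, 0.5870, 1.0000
Σ (Xₖ−Xₖ₋₁)(Yₖ+Yₖ₋₁) = (1/5)(0.0360+0.0000) + (1/5)(0.0860+0.0360) + (1/5)(0.3270+0.0860) + (1/5)(0.5870+0.3270) + (1/5)(1.0000+0.5870)
  = 0.0072 + 0.0244 + 0.0826 + 0.1828 + 0.3174 = 0.6144
G = 1 − 0.6144 = 0.3856

0.386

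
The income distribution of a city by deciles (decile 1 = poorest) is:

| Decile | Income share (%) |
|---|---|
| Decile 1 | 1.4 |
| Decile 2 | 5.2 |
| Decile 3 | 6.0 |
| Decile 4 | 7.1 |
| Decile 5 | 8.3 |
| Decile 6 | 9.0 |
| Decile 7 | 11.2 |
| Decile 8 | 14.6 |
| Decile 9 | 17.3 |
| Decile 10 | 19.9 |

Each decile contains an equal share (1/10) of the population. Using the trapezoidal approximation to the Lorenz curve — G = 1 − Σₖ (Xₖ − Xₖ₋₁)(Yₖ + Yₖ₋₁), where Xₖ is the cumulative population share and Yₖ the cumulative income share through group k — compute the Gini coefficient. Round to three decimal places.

Cumulative income shares Yₖ: 0.0140, 0.0660, 0.1260, 0.1970, 0.2800, 0.3700, 0.4820, 0.6280, 0.8010, 1.0000
Σ (Xₖ−Xₖ₋₁)(Yₖ+Yₖ₋₁) = (1/10)(0.0140+0.0000) + (1/10)(0.0660+0.0140) + (1/10)(0.1260+0.0660) + (1/10)(0.1970+0.1260) + (1/10)(0.2800+0.1970) + (1/10)(0.3700+0.2800) + (1/10)(0.4820+0.3700) + (1/10)(0.6280+0.4820) + (1/10)(0.8010+0.6280) + (1/10)(1.0000+0.8010)
  = 0.0014 + 0.0080 + 0.0192 + 0.0323 + 0.0477 + 0.0650 + 0.0852 + 0.1110 + 0.1429 + 0.1801 = 0.6928
G = 1 − 0.6928 = 0.3072

0.307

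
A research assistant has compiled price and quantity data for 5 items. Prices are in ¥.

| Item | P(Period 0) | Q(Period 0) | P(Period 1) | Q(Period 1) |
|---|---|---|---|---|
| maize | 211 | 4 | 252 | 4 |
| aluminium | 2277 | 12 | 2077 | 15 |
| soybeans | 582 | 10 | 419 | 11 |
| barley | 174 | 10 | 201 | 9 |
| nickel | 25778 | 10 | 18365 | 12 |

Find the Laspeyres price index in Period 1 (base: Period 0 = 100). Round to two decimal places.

73.52

Laspeyres price index uses base-period quantities as weights.
ΣP(Period 1)·Q(Period 0) = 252×4 + 2077×12 + 419×10 + 201×10 + 18365×10 = 1008 + 24924 + 4190 + 2010 + 183650 = 215782
ΣP(Period 0)·Q(Period 0) = 211×4 + 2277×12 + 582×10 + 174×10 + 25778×10 = 844 + 27324 + 5820 + 1740 + 257780 = 293508
Index = 215782 / 293508 × 100 = 73.5183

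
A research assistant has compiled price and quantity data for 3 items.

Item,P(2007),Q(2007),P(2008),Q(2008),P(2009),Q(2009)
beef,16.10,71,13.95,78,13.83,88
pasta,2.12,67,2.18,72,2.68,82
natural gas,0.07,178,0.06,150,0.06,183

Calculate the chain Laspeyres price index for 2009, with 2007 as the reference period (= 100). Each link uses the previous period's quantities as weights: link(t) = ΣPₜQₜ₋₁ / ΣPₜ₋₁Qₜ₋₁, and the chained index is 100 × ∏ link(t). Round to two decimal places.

Link 2007→2008:
ΣP(2008)Q(2007) = 13.95×71 + 2.18×67 + 0.06×178 = 990.45 + 146.06 + 10.68 = 1147.19
ΣP(2007)Q(2007) = 16.10×71 + 2.12×67 + 0.07×178 = 1143.1 + 142.04 + 12.46 = 1297.6
link = 1147.19/1297.6 = 0.884086
Link 2008→2009:
ΣP(2009)Q(2008) = 13.83×78 + 2.68×72 + 0.06×150 = 1078.74 + 192.96 + 9 = 1280.7
ΣP(2008)Q(2008) = 13.95×78 + 2.18×72 + 0.06×150 = 1088.1 + 156.96 + 9 = 1254.06
link = 1280.7/1254.06 = 1.021243
Chained index = 100 × 0.884086 × 1.021243 = 90.2867

90.29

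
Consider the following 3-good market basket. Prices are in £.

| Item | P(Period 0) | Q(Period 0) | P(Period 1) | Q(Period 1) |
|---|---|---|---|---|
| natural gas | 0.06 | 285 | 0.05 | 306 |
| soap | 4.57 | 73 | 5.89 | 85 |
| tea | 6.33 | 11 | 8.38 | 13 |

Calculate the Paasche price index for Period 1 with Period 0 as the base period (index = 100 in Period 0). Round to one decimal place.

127.8

Paasche price index uses current-period quantities as weights.
ΣP(Period 1)·Q(Period 1) = 0.05×306 + 5.89×85 + 8.38×13 = 15.3 + 500.65 + 108.94 = 624.89
ΣP(Period 0)·Q(Period 1) = 0.06×306 + 4.57×85 + 6.33×13 = 18.36 + 388.45 + 82.29 = 489.1
Index = 624.89 / 489.1 × 100 = 127.7632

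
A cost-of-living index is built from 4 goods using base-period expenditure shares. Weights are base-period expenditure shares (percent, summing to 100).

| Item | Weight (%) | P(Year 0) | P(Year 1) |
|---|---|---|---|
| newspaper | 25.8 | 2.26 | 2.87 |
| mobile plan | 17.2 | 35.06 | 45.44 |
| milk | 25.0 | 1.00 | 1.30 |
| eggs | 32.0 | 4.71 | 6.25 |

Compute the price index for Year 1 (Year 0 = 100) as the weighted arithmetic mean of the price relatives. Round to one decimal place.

130.0

newspaper: 25.8 × (2.87/2.26) = 25.8 × 1.269912 = 32.7637
mobile plan: 17.2 × (45.44/35.06) = 17.2 × 1.296064 = 22.2923
milk: 25.0 × (1.30/1.00) = 25.0 × 1.300000 = 32.5000
eggs: 32.0 × (6.25/4.71) = 32.0 × 1.326964 = 42.4628
Index = Σ wᵢ·(p₁ᵢ/p₀ᵢ) = 32.7637 + 22.2923 + 32.5000 + 42.4628 = 130.0189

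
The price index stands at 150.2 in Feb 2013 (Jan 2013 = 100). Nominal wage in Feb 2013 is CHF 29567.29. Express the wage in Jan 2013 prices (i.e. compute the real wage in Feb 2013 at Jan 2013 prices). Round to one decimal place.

Real = Nominal ÷ (Index/100) = 29567.29 ÷ (150.2/100)
     = 29567.29 ÷ 1.502 = 19685.2796

19685.3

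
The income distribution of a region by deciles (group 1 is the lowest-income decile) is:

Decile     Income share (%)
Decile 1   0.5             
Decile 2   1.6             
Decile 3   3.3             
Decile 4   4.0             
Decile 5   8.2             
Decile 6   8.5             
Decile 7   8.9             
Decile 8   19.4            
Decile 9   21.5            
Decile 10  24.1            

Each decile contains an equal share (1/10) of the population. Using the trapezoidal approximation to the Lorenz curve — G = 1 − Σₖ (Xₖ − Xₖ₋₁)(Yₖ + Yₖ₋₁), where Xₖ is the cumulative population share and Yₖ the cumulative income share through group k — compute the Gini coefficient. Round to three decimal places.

0.447

Cumulative income shares Yₖ: 0.0050, 0.0210, 0.0540, 0.0940, 0.1760, 0.2610, 0.3500, 0.5440, 0.7590, 1.0000
Σ (Xₖ−Xₖ₋₁)(Yₖ+Yₖ₋₁) = (1/10)(0.0050+0.0000) + (1/10)(0.0210+0.0050) + (1/10)(0.0540+0.0210) + (1/10)(0.0940+0.0540) + (1/10)(0.1760+0.0940) + (1/10)(0.2610+0.1760) + (1/10)(0.3500+0.2610) + (1/10)(0.5440+0.3500) + (1/10)(0.7590+0.5440) + (1/10)(1.0000+0.7590)
  = 0.0005 + 0.0026 + 0.0075 + 0.0148 + 0.0270 + 0.0437 + 0.0611 + 0.0894 + 0.1303 + 0.1759 = 0.5528
G = 1 − 0.5528 = 0.4472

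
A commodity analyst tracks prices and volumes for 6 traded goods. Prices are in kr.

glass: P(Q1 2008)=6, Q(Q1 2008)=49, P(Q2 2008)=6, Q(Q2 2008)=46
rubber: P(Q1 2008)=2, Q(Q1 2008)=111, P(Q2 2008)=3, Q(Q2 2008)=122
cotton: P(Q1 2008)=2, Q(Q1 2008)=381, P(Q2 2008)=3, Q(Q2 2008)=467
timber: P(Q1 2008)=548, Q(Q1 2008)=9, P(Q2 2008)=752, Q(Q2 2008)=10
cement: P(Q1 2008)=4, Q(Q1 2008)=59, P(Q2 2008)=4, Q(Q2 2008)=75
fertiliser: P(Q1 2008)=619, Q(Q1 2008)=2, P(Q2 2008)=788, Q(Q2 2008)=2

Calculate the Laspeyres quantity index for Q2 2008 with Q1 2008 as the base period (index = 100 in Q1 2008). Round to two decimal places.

Laspeyres quantity index uses base-period prices as weights.
ΣP(Q1 2008)·Q(Q2 2008) = 6×46 + 2×122 + 2×467 + 548×10 + 4×75 + 619×2 = 276 + 244 + 934 + 5480 + 300 + 1238 = 8472
ΣP(Q1 2008)·Q(Q1 2008) = 6×49 + 2×111 + 2×381 + 548×9 + 4×59 + 619×2 = 294 + 222 + 762 + 4932 + 236 + 1238 = 7684
Index = 8472 / 7684 × 100 = 110.2551

110.26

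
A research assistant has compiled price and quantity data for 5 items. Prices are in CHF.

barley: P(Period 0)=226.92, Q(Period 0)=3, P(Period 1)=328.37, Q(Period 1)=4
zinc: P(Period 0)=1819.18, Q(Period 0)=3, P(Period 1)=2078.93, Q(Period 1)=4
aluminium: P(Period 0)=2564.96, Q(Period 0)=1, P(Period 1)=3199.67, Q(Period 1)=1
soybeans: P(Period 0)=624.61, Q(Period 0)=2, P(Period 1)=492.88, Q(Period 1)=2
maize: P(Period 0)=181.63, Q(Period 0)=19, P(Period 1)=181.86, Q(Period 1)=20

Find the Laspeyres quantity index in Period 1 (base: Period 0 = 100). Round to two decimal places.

Laspeyres quantity index uses base-period prices as weights.
ΣP(Period 0)·Q(Period 1) = 226.92×4 + 1819.18×4 + 2564.96×1 + 624.61×2 + 181.63×20 = 907.68 + 7276.72 + 2564.96 + 1249.22 + 3632.6 = 15631.18
ΣP(Period 0)·Q(Period 0) = 226.92×3 + 1819.18×3 + 2564.96×1 + 624.61×2 + 181.63×19 = 680.76 + 5457.54 + 2564.96 + 1249.22 + 3450.97 = 13403.45
Index = 15631.18 / 13403.45 × 100 = 116.6206

116.62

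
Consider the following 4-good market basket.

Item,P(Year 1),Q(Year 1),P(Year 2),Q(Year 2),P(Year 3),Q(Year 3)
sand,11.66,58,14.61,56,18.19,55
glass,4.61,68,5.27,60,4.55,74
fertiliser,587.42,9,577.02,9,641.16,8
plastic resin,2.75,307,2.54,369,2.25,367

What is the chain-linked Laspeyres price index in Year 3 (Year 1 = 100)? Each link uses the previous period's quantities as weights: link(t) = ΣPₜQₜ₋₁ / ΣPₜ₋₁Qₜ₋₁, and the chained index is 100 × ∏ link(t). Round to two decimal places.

109.52

Link Year 1→Year 2:
ΣP(Year 2)Q(Year 1) = 14.61×58 + 5.27×68 + 577.02×9 + 2.54×307 = 847.38 + 358.36 + 5193.18 + 779.78 = 7178.7
ΣP(Year 1)Q(Year 1) = 11.66×58 + 4.61×68 + 587.42×9 + 2.75×307 = 676.28 + 313.48 + 5286.78 + 844.25 = 7120.79
link = 7178.7/7120.79 = 1.008133
Link Year 2→Year 3:
ΣP(Year 3)Q(Year 2) = 18.19×56 + 4.55×60 + 641.16×9 + 2.25×369 = 1018.64 + 273 + 5770.44 + 830.25 = 7892.33
ΣP(Year 2)Q(Year 2) = 14.61×56 + 5.27×60 + 577.02×9 + 2.54×369 = 818.16 + 316.2 + 5193.18 + 937.26 = 7264.8
link = 7892.33/7264.8 = 1.086380
Chained index = 100 × 1.008133 × 1.086380 = 109.5215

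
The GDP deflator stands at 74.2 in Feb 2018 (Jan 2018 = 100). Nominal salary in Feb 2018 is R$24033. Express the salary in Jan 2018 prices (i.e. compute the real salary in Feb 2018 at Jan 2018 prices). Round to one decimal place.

Real = Nominal ÷ (Index/100) = 24033 ÷ (74.2/100)
     = 24033 ÷ 0.742 = 32389.4879

32389.5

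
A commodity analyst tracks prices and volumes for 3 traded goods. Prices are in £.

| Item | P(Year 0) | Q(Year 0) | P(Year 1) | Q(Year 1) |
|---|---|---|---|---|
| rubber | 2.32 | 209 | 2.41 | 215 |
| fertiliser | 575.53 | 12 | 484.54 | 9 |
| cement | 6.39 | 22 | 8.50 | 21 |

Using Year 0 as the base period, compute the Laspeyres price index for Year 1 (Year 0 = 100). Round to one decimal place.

Laspeyres price index uses base-period quantities as weights.
ΣP(Year 1)·Q(Year 0) = 2.41×209 + 484.54×12 + 8.50×22 = 503.69 + 5814.48 + 187 = 6505.17
ΣP(Year 0)·Q(Year 0) = 2.32×209 + 575.53×12 + 6.39×22 = 484.88 + 6906.36 + 140.58 = 7531.82
Index = 6505.17 / 7531.82 × 100 = 86.3692

86.4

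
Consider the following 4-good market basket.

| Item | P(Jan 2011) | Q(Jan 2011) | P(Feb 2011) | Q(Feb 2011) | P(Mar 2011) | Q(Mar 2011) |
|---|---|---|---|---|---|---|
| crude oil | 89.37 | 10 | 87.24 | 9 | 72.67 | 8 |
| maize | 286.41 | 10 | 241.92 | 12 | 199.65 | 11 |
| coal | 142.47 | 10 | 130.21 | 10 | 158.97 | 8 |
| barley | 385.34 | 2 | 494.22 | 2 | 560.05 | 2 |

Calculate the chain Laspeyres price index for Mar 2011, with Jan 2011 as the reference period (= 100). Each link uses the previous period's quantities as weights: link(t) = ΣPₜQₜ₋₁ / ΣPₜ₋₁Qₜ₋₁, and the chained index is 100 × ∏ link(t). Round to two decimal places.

Link Jan 2011→Feb 2011:
ΣP(Feb 2011)Q(Jan 2011) = 87.24×10 + 241.92×10 + 130.21×10 + 494.22×2 = 872.4 + 2419.2 + 1302.1 + 988.44 = 5582.14
ΣP(Jan 2011)Q(Jan 2011) = 89.37×10 + 286.41×10 + 142.47×10 + 385.34×2 = 893.7 + 2864.1 + 1424.7 + 770.68 = 5953.18
link = 5582.14/5953.18 = 0.937674
Link Feb 2011→Mar 2011:
ΣP(Mar 2011)Q(Feb 2011) = 72.67×9 + 199.65×12 + 158.97×10 + 560.05×2 = 654.03 + 2395.8 + 1589.7 + 1120.1 = 5759.63
ΣP(Feb 2011)Q(Feb 2011) = 87.24×9 + 241.92×12 + 130.21×10 + 494.22×2 = 785.16 + 2903.04 + 1302.1 + 988.44 = 5978.74
link = 5759.63/5978.74 = 0.963352
Chained index = 100 × 0.937674 × 0.963352 = 90.3310

90.33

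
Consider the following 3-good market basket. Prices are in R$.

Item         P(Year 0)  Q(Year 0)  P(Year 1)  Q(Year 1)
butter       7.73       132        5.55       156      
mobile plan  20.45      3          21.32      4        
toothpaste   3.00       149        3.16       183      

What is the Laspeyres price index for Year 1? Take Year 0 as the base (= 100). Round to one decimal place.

Laspeyres price index uses base-period quantities as weights.
ΣP(Year 1)·Q(Year 0) = 5.55×132 + 21.32×3 + 3.16×149 = 732.6 + 63.96 + 470.84 = 1267.4
ΣP(Year 0)·Q(Year 0) = 7.73×132 + 20.45×3 + 3.00×149 = 1020.36 + 61.35 + 447 = 1528.71
Index = 1267.4 / 1528.71 × 100 = 82.9065

82.9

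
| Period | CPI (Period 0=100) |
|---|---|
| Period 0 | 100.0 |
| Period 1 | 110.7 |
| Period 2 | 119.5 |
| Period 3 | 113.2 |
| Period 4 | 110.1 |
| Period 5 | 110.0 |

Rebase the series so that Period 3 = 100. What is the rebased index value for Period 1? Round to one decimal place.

Rebased(Period 1) = 110.7 / 113.2 × 100 = 97.7915

97.8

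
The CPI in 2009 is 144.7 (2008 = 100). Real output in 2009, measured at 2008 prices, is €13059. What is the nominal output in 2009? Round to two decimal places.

Nominal = Real × (Index/100) = 13059 × (144.7/100)
        = 13059 × 1.447 = 18896.3730

18896.37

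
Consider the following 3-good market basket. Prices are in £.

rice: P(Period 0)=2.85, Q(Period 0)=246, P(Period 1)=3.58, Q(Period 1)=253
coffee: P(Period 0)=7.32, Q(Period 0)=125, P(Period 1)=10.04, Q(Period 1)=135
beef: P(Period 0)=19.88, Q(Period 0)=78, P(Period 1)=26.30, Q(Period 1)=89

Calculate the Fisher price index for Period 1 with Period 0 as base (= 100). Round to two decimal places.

Laspeyres component (base-period weights):
ΣP(Period 1)Q(Period 0) = 3.58×246 + 10.04×125 + 26.30×78 = 880.68 + 1255 + 2051.4 = 4187.08
ΣP(Period 0)Q(Period 0) = 2.85×246 + 7.32×125 + 19.88×78 = 701.1 + 915 + 1550.64 = 3166.74
L = 4187.08 / 3166.74 × 100 = 132.2205
Paasche component (current-period weights):
ΣP(Period 1)Q(Period 1) = 3.58×253 + 10.04×135 + 26.30×89 = 905.74 + 1355.4 + 2340.7 = 4601.84
ΣP(Period 0)Q(Period 1) = 2.85×253 + 7.32×135 + 19.88×89 = 721.05 + 988.2 + 1769.32 = 3478.57
P = 4601.84 / 3478.57 × 100 = 132.2911
Fisher = √(L × P) = √(132.2205 × 132.2911) = 132.2558

132.26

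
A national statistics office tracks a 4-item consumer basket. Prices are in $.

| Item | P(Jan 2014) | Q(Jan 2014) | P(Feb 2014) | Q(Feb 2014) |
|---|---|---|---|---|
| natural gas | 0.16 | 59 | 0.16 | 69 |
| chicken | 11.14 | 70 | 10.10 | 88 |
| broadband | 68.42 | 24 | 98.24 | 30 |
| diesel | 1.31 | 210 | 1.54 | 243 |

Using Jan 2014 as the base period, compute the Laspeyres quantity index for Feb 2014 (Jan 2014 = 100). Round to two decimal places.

124.23

Laspeyres quantity index uses base-period prices as weights.
ΣP(Jan 2014)·Q(Feb 2014) = 0.16×69 + 11.14×88 + 68.42×30 + 1.31×243 = 11.04 + 980.32 + 2052.6 + 318.33 = 3362.29
ΣP(Jan 2014)·Q(Jan 2014) = 0.16×59 + 11.14×70 + 68.42×24 + 1.31×210 = 9.44 + 779.8 + 1642.08 + 275.1 = 2706.42
Index = 3362.29 / 2706.42 × 100 = 124.2339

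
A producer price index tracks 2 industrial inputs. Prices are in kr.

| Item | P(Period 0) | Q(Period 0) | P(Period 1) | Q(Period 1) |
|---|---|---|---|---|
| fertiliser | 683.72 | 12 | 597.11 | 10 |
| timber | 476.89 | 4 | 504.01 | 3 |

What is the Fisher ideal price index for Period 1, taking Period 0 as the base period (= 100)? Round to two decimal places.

90.65

Laspeyres component (base-period weights):
ΣP(Period 1)Q(Period 0) = 597.11×12 + 504.01×4 = 7165.32 + 2016.04 = 9181.36
ΣP(Period 0)Q(Period 0) = 683.72×12 + 476.89×4 = 8204.64 + 1907.56 = 10112.2
L = 9181.36 / 10112.2 × 100 = 90.7949
Paasche component (current-period weights):
ΣP(Period 1)Q(Period 1) = 597.11×10 + 504.01×3 = 5971.1 + 1512.03 = 7483.13
ΣP(Period 0)Q(Period 1) = 683.72×10 + 476.89×3 = 6837.2 + 1430.67 = 8267.87
P = 7483.13 / 8267.87 × 100 = 90.5086
Fisher = √(L × P) = √(90.7949 × 90.5086) = 90.6516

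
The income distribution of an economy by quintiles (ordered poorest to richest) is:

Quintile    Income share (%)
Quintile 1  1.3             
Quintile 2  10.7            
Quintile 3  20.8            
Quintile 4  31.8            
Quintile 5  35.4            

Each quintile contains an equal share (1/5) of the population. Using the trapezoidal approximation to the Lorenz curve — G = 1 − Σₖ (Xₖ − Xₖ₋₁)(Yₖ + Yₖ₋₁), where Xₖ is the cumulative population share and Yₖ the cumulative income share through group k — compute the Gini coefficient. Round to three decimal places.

Cumulative income shares Yₖ: 0.0130, 0.1200, 0.3280, 0.6460, 1.0000
Σ (Xₖ−Xₖ₋₁)(Yₖ+Yₖ₋₁) = (1/5)(0.0130+0.0000) + (1/5)(0.1200+0.0130) + (1/5)(0.3280+0.1200) + (1/5)(0.6460+0.3280) + (1/5)(1.0000+0.6460)
  = 0.0026 + 0.0266 + 0.0896 + 0.1948 + 0.3292 = 0.6428
G = 1 − 0.6428 = 0.3572

0.357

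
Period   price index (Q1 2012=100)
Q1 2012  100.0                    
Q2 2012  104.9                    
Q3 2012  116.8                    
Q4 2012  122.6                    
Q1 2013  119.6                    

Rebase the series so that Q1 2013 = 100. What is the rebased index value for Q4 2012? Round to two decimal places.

102.51

Rebased(Q4 2012) = 122.6 / 119.6 × 100 = 102.5084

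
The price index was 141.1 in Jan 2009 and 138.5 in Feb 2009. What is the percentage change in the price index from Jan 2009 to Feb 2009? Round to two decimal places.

Change = (138.5 − 141.1) / 141.1 × 100
       = -2.6 / 141.1 × 100 = -1.8427%

-1.84%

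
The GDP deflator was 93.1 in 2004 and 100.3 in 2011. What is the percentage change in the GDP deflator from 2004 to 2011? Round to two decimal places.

7.73%

Change = (100.3 − 93.1) / 93.1 × 100
       = 7.2 / 93.1 × 100 = 7.7336%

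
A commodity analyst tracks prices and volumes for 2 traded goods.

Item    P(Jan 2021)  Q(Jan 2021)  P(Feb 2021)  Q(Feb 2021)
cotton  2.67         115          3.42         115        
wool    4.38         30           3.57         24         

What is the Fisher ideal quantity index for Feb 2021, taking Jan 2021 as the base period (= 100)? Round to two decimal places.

Laspeyres component (base-period weights):
ΣP(Jan 2021)Q(Feb 2021) = 2.67×115 + 4.38×24 = 307.05 + 105.12 = 412.17
ΣP(Jan 2021)Q(Jan 2021) = 2.67×115 + 4.38×30 = 307.05 + 131.4 = 438.45
L = 412.17 / 438.45 × 100 = 94.0062
Paasche component (current-period weights):
ΣP(Feb 2021)Q(Feb 2021) = 3.42×115 + 3.57×24 = 393.3 + 85.68 = 478.98
ΣP(Feb 2021)Q(Jan 2021) = 3.42×115 + 3.57×30 = 393.3 + 107.1 = 500.4
P = 478.98 / 500.4 × 100 = 95.7194
Fisher = √(L × P) = √(94.0062 × 95.7194) = 94.8589

94.86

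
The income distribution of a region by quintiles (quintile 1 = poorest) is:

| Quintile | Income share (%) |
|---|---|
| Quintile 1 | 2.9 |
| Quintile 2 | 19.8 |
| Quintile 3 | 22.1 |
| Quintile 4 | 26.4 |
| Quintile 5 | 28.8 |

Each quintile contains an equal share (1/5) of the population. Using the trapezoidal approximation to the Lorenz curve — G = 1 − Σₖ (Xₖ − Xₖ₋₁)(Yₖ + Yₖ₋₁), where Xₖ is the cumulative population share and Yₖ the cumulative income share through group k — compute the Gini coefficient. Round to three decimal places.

0.234

Cumulative income shares Yₖ: 0.0290, 0.2270, 0.4480, 0.7120, 1.0000
Σ (Xₖ−Xₖ₋₁)(Yₖ+Yₖ₋₁) = (1/5)(0.0290+0.0000) + (1/5)(0.2270+0.0290) + (1/5)(0.4480+0.2270) + (1/5)(0.7120+0.4480) + (1/5)(1.0000+0.7120)
  = 0.0058 + 0.0512 + 0.1350 + 0.2320 + 0.3424 = 0.7664
G = 1 − 0.7664 = 0.2336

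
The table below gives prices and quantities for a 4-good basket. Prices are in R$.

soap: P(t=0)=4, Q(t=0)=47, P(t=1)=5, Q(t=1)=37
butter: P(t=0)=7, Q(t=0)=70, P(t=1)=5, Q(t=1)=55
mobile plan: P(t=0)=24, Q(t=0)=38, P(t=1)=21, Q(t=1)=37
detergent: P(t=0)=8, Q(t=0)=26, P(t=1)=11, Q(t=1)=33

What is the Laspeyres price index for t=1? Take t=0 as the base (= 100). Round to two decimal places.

Laspeyres price index uses base-period quantities as weights.
ΣP(t=1)·Q(t=0) = 5×47 + 5×70 + 21×38 + 11×26 = 235 + 350 + 798 + 286 = 1669
ΣP(t=0)·Q(t=0) = 4×47 + 7×70 + 24×38 + 8×26 = 188 + 490 + 912 + 208 = 1798
Index = 1669 / 1798 × 100 = 92.8254

92.83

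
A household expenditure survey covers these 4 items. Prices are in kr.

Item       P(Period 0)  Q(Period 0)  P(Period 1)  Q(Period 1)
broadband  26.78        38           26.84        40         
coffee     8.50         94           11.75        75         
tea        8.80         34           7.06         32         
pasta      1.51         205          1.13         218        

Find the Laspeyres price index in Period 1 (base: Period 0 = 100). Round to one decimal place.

107.0

Laspeyres price index uses base-period quantities as weights.
ΣP(Period 1)·Q(Period 0) = 26.84×38 + 11.75×94 + 7.06×34 + 1.13×205 = 1019.92 + 1104.5 + 240.04 + 231.65 = 2596.11
ΣP(Period 0)·Q(Period 0) = 26.78×38 + 8.50×94 + 8.80×34 + 1.51×205 = 1017.64 + 799 + 299.2 + 309.55 = 2425.39
Index = 2596.11 / 2425.39 × 100 = 107.0389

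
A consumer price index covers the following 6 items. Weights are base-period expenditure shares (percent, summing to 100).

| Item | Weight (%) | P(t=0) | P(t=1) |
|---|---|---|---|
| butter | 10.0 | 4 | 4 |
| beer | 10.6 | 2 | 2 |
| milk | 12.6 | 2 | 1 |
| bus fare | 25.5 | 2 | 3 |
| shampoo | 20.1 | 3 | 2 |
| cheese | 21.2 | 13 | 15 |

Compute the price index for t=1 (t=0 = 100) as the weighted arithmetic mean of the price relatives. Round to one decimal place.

103.0

butter: 10.0 × (4/4) = 10.0 × 1.000000 = 10.0000
beer: 10.6 × (2/2) = 10.6 × 1.000000 = 10.6000
milk: 12.6 × (1/2) = 12.6 × 0.500000 = 6.3000
bus fare: 25.5 × (3/2) = 25.5 × 1.500000 = 38.2500
shampoo: 20.1 × (2/3) = 20.1 × 0.666667 = 13.4000
cheese: 21.2 × (15/13) = 21.2 × 1.153846 = 24.4615
Index = Σ wᵢ·(p₁ᵢ/p₀ᵢ) = 10.0000 + 10.6000 + 6.3000 + 38.2500 + 13.4000 + 24.4615 = 103.0115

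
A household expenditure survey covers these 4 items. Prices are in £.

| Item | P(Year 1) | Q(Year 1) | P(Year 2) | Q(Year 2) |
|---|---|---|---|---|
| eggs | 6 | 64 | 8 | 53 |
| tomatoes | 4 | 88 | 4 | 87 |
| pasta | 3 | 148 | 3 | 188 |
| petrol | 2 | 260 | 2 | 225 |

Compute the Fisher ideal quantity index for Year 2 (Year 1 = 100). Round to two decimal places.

Laspeyres component (base-period weights):
ΣP(Year 1)Q(Year 2) = 6×53 + 4×87 + 3×188 + 2×225 = 318 + 348 + 564 + 450 = 1680
ΣP(Year 1)Q(Year 1) = 6×64 + 4×88 + 3×148 + 2×260 = 384 + 352 + 444 + 520 = 1700
L = 1680 / 1700 × 100 = 98.8235
Paasche component (current-period weights):
ΣP(Year 2)Q(Year 2) = 8×53 + 4×87 + 3×188 + 2×225 = 424 + 348 + 564 + 450 = 1786
ΣP(Year 2)Q(Year 1) = 8×64 + 4×88 + 3×148 + 2×260 = 512 + 352 + 444 + 520 = 1828
P = 1786 / 1828 × 100 = 97.7024
Fisher = √(L × P) = √(98.8235 × 97.7024) = 98.2614

98.26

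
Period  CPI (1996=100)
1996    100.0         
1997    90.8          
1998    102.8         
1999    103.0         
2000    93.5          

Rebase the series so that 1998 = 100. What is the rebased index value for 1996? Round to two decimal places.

Rebased(1996) = 100.0 / 102.8 × 100 = 97.2763

97.28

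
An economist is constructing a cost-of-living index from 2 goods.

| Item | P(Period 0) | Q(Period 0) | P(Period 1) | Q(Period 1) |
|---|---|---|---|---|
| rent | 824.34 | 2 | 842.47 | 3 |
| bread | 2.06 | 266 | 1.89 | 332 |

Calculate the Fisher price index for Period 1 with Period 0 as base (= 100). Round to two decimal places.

Laspeyres component (base-period weights):
ΣP(Period 1)Q(Period 0) = 842.47×2 + 1.89×266 = 1684.94 + 502.74 = 2187.68
ΣP(Period 0)Q(Period 0) = 824.34×2 + 2.06×266 = 1648.68 + 547.96 = 2196.64
L = 2187.68 / 2196.64 × 100 = 99.5921
Paasche component (current-period weights):
ΣP(Period 1)Q(Period 1) = 842.47×3 + 1.89×332 = 2527.41 + 627.48 = 3154.89
ΣP(Period 0)Q(Period 1) = 824.34×3 + 2.06×332 = 2473.02 + 683.92 = 3156.94
P = 3154.89 / 3156.94 × 100 = 99.9351
Fisher = √(L × P) = √(99.5921 × 99.9351) = 99.7634

99.76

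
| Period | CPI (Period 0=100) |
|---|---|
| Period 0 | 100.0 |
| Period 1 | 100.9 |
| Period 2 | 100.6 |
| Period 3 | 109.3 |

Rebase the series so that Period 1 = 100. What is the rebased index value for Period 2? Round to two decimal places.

99.70

Rebased(Period 2) = 100.6 / 100.9 × 100 = 99.7027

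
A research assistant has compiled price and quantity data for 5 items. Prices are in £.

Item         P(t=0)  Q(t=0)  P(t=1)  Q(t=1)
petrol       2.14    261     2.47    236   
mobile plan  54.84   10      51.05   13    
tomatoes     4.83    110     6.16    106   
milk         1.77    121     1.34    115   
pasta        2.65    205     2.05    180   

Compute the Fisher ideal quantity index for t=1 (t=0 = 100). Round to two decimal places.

Laspeyres component (base-period weights):
ΣP(t=0)Q(t=1) = 2.14×236 + 54.84×13 + 4.83×106 + 1.77×115 + 2.65×180 = 505.04 + 712.92 + 511.98 + 203.55 + 477 = 2410.49
ΣP(t=0)Q(t=0) = 2.14×261 + 54.84×10 + 4.83×110 + 1.77×121 + 2.65×205 = 558.54 + 548.4 + 531.3 + 214.17 + 543.25 = 2395.66
L = 2410.49 / 2395.66 × 100 = 100.6190
Paasche component (current-period weights):
ΣP(t=1)Q(t=1) = 2.47×236 + 51.05×13 + 6.16×106 + 1.34×115 + 2.05×180 = 582.92 + 663.65 + 652.96 + 154.1 + 369 = 2422.63
ΣP(t=1)Q(t=0) = 2.47×261 + 51.05×10 + 6.16×110 + 1.34×121 + 2.05×205 = 644.67 + 510.5 + 677.6 + 162.14 + 420.25 = 2415.16
P = 2422.63 / 2415.16 × 100 = 100.3093
Fisher = √(L × P) = √(100.6190 × 100.3093) = 100.4640

100.46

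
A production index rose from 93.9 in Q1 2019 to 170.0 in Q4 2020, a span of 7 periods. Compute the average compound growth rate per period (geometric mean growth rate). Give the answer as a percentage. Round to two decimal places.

8.85%

Growth factor = (170.0/93.9)^(1/7) = (1.810437)^(1/7) = 1.088494
Growth rate = 1.088494 − 1 = 0.088494 = 8.8494%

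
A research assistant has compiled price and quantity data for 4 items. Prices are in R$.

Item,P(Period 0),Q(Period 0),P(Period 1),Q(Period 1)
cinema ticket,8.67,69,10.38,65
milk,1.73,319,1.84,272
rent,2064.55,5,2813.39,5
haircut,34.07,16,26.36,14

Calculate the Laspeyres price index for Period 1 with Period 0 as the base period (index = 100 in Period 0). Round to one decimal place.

131.4

Laspeyres price index uses base-period quantities as weights.
ΣP(Period 1)·Q(Period 0) = 10.38×69 + 1.84×319 + 2813.39×5 + 26.36×16 = 716.22 + 586.96 + 14066.95 + 421.76 = 15791.89
ΣP(Period 0)·Q(Period 0) = 8.67×69 + 1.73×319 + 2064.55×5 + 34.07×16 = 598.23 + 551.87 + 10322.75 + 545.12 = 12017.97
Index = 15791.89 / 12017.97 × 100 = 131.4023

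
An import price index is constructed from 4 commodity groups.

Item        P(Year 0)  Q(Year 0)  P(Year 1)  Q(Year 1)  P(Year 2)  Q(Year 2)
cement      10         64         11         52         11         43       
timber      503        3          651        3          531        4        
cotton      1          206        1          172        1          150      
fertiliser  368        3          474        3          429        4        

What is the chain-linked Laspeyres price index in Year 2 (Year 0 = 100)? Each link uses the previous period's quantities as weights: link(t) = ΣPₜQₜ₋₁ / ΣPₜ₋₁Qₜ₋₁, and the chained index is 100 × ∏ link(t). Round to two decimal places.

Link Year 0→Year 1:
ΣP(Year 1)Q(Year 0) = 11×64 + 651×3 + 1×206 + 474×3 = 704 + 1953 + 206 + 1422 = 4285
ΣP(Year 0)Q(Year 0) = 10×64 + 503×3 + 1×206 + 368×3 = 640 + 1509 + 206 + 1104 = 3459
link = 4285/3459 = 1.238797
Link Year 1→Year 2:
ΣP(Year 2)Q(Year 1) = 11×52 + 531×3 + 1×172 + 429×3 = 572 + 1593 + 172 + 1287 = 3624
ΣP(Year 1)Q(Year 1) = 11×52 + 651×3 + 1×172 + 474×3 = 572 + 1953 + 172 + 1422 = 4119
link = 3624/4119 = 0.879825
Chained index = 100 × 1.238797 × 0.879825 = 108.9925

108.99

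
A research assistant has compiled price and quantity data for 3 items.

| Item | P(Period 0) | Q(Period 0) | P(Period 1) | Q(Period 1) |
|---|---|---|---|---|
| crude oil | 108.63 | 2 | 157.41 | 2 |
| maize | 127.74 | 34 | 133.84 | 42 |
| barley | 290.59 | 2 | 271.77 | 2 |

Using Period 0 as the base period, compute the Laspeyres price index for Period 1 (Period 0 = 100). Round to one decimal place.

Laspeyres price index uses base-period quantities as weights.
ΣP(Period 1)·Q(Period 0) = 157.41×2 + 133.84×34 + 271.77×2 = 314.82 + 4550.56 + 543.54 = 5408.92
ΣP(Period 0)·Q(Period 0) = 108.63×2 + 127.74×34 + 290.59×2 = 217.26 + 4343.16 + 581.18 = 5141.6
Index = 5408.92 / 5141.6 × 100 = 105.1992

105.2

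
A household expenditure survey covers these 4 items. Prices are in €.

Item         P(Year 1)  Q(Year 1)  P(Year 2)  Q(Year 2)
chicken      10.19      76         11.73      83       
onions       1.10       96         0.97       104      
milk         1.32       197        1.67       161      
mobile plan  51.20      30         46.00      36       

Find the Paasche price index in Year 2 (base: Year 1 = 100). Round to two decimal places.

Paasche price index uses current-period quantities as weights.
ΣP(Year 2)·Q(Year 2) = 11.73×83 + 0.97×104 + 1.67×161 + 46.00×36 = 973.59 + 100.88 + 268.87 + 1656 = 2999.34
ΣP(Year 1)·Q(Year 2) = 10.19×83 + 1.10×104 + 1.32×161 + 51.20×36 = 845.77 + 114.4 + 212.52 + 1843.2 = 3015.89
Index = 2999.34 / 3015.89 × 100 = 99.4512

99.45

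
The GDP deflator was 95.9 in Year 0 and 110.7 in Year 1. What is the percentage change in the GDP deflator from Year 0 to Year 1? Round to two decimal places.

Change = (110.7 − 95.9) / 95.9 × 100
       = 14.8 / 95.9 × 100 = 15.4327%

15.43%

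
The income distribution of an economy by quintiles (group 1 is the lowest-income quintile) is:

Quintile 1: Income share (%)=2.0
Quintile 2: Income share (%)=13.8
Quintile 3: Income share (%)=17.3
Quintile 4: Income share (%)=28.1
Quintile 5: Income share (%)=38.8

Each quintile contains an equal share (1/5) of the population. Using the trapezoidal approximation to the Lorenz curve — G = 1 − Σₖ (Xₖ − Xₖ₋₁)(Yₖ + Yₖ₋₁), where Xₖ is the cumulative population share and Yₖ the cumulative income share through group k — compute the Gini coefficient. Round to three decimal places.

Cumulative income shares Yₖ: 0.0200, 0.1580, 0.3310, 0.6120, 1.0000
Σ (Xₖ−Xₖ₋₁)(Yₖ+Yₖ₋₁) = (1/5)(0.0200+0.0000) + (1/5)(0.1580+0.0200) + (1/5)(0.3310+0.1580) + (1/5)(0.6120+0.3310) + (1/5)(1.0000+0.6120)
  = 0.0040 + 0.0356 + 0.0978 + 0.1886 + 0.3224 = 0.6484
G = 1 − 0.6484 = 0.3516

0.352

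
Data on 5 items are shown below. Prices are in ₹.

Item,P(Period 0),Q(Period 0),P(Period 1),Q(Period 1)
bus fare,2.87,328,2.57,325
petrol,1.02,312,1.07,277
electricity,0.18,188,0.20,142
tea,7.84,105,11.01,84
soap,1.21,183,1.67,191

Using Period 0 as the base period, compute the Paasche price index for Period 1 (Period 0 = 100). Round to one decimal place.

Paasche price index uses current-period quantities as weights.
ΣP(Period 1)·Q(Period 1) = 2.57×325 + 1.07×277 + 0.20×142 + 11.01×84 + 1.67×191 = 835.25 + 296.39 + 28.4 + 924.84 + 318.97 = 2403.85
ΣP(Period 0)·Q(Period 1) = 2.87×325 + 1.02×277 + 0.18×142 + 7.84×84 + 1.21×191 = 932.75 + 282.54 + 25.56 + 658.56 + 231.11 = 2130.52
Index = 2403.85 / 2130.52 × 100 = 112.8293

112.8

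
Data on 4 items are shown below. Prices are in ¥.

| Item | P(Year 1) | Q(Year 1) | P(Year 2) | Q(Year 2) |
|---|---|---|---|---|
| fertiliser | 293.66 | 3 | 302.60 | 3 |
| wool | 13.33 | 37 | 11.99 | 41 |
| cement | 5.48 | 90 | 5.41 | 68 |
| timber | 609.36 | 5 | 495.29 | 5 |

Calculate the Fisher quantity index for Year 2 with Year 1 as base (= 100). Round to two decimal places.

98.49

Laspeyres component (base-period weights):
ΣP(Year 1)Q(Year 2) = 293.66×3 + 13.33×41 + 5.48×68 + 609.36×5 = 880.98 + 546.53 + 372.64 + 3046.8 = 4846.95
ΣP(Year 1)Q(Year 1) = 293.66×3 + 13.33×37 + 5.48×90 + 609.36×5 = 880.98 + 493.21 + 493.2 + 3046.8 = 4914.19
L = 4846.95 / 4914.19 × 100 = 98.6317
Paasche component (current-period weights):
ΣP(Year 2)Q(Year 2) = 302.60×3 + 11.99×41 + 5.41×68 + 495.29×5 = 907.8 + 491.59 + 367.88 + 2476.45 = 4243.72
ΣP(Year 2)Q(Year 1) = 302.60×3 + 11.99×37 + 5.41×90 + 495.29×5 = 907.8 + 443.63 + 486.9 + 2476.45 = 4314.78
P = 4243.72 / 4314.78 × 100 = 98.3531
Fisher = √(L × P) = √(98.6317 × 98.3531) = 98.4923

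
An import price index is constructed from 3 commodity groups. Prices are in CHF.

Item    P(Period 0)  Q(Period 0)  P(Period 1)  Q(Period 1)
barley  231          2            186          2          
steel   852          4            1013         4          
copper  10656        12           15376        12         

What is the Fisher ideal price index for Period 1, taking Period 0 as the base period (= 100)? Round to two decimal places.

143.41

Laspeyres component (base-period weights):
ΣP(Period 1)Q(Period 0) = 186×2 + 1013×4 + 15376×12 = 372 + 4052 + 184512 = 188936
ΣP(Period 0)Q(Period 0) = 231×2 + 852×4 + 10656×12 = 462 + 3408 + 127872 = 131742
L = 188936 / 131742 × 100 = 143.4136
Paasche component (current-period weights):
ΣP(Period 1)Q(Period 1) = 186×2 + 1013×4 + 15376×12 = 372 + 4052 + 184512 = 188936
ΣP(Period 0)Q(Period 1) = 231×2 + 852×4 + 10656×12 = 462 + 3408 + 127872 = 131742
P = 188936 / 131742 × 100 = 143.4136
Fisher = √(L × P) = √(143.4136 × 143.4136) = 143.4136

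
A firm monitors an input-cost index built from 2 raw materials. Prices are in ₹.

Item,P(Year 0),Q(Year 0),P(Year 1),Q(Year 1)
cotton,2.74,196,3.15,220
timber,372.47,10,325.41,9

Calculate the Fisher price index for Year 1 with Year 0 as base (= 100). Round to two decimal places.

91.21

Laspeyres component (base-period weights):
ΣP(Year 1)Q(Year 0) = 3.15×196 + 325.41×10 = 617.4 + 3254.1 = 3871.5
ΣP(Year 0)Q(Year 0) = 2.74×196 + 372.47×10 = 537.04 + 3724.7 = 4261.74
L = 3871.5 / 4261.74 × 100 = 90.8432
Paasche component (current-period weights):
ΣP(Year 1)Q(Year 1) = 3.15×220 + 325.41×9 = 693 + 2928.69 = 3621.69
ΣP(Year 0)Q(Year 1) = 2.74×220 + 372.47×9 = 602.8 + 3352.23 = 3955.03
P = 3621.69 / 3955.03 × 100 = 91.5717
Fisher = √(L × P) = √(90.8432 × 91.5717) = 91.2067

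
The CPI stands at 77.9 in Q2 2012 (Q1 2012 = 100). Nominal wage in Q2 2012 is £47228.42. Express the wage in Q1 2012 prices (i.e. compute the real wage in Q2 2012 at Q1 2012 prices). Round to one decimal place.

Real = Nominal ÷ (Index/100) = 47228.42 ÷ (77.9/100)
     = 47228.42 ÷ 0.779 = 60626.9833

60627.0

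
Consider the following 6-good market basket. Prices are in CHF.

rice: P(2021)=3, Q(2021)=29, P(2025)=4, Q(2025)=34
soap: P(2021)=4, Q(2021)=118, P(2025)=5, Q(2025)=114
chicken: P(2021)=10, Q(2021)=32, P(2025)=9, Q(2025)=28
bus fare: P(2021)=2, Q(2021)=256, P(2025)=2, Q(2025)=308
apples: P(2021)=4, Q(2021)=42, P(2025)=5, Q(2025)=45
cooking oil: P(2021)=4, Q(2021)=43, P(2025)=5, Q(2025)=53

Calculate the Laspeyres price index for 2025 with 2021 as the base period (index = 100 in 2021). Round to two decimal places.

Laspeyres price index uses base-period quantities as weights.
ΣP(2025)·Q(2021) = 4×29 + 5×118 + 9×32 + 2×256 + 5×42 + 5×43 = 116 + 590 + 288 + 512 + 210 + 215 = 1931
ΣP(2021)·Q(2021) = 3×29 + 4×118 + 10×32 + 2×256 + 4×42 + 4×43 = 87 + 472 + 320 + 512 + 168 + 172 = 1731
Index = 1931 / 1731 × 100 = 111.5540

111.55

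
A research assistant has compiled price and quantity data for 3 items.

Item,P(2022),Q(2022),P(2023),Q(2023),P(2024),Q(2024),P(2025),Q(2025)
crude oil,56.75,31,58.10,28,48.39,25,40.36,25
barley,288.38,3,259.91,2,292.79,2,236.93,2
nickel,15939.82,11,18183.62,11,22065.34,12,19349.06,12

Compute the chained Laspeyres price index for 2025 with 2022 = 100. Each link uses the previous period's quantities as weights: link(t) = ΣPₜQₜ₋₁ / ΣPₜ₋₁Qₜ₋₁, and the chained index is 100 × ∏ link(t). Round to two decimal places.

Link 2022→2023:
ΣP(2023)Q(2022) = 58.10×31 + 259.91×3 + 18183.62×11 = 1801.1 + 779.73 + 200019.82 = 202600.65
ΣP(2022)Q(2022) = 56.75×31 + 288.38×3 + 15939.82×11 = 1759.25 + 865.14 + 175338.02 = 177962.41
link = 202600.65/177962.41 = 1.138446
Link 2023→2024:
ΣP(2024)Q(2023) = 48.39×28 + 292.79×2 + 22065.34×11 = 1354.92 + 585.58 + 242718.74 = 244659.24
ΣP(2023)Q(2023) = 58.10×28 + 259.91×2 + 18183.62×11 = 1626.8 + 519.82 + 200019.82 = 202166.44
link = 244659.24/202166.44 = 1.210187
Link 2024→2025:
ΣP(2025)Q(2024) = 40.36×25 + 236.93×2 + 19349.06×12 = 1009 + 473.86 + 232188.72 = 233671.58
ΣP(2024)Q(2024) = 48.39×25 + 292.79×2 + 22065.34×12 = 1209.75 + 585.58 + 264784.08 = 266579.41
link = 233671.58/266579.41 = 0.876555
Chained index = 100 × 1.138446 × 1.210187 × 0.876555 = 120.7659

120.77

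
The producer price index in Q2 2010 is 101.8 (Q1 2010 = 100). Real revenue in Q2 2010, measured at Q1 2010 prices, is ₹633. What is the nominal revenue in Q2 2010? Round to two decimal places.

644.39

Nominal = Real × (Index/100) = 633 × (101.8/100)
        = 633 × 1.018 = 644.3940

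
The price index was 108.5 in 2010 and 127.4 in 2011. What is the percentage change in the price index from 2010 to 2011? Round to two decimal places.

Change = (127.4 − 108.5) / 108.5 × 100
       = 18.9 / 108.5 × 100 = 17.4194%

17.42%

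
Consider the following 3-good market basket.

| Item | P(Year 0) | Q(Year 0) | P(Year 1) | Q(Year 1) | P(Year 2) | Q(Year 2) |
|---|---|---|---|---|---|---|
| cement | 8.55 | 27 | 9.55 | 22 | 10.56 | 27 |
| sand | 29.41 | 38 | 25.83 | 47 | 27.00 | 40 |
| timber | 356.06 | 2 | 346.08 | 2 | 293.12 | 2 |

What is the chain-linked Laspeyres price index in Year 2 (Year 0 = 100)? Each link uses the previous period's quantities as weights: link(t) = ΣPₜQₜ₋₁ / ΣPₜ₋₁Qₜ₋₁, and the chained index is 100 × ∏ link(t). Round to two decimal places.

Link Year 0→Year 1:
ΣP(Year 1)Q(Year 0) = 9.55×27 + 25.83×38 + 346.08×2 = 257.85 + 981.54 + 692.16 = 1931.55
ΣP(Year 0)Q(Year 0) = 8.55×27 + 29.41×38 + 356.06×2 = 230.85 + 1117.58 + 712.12 = 2060.55
link = 1931.55/2060.55 = 0.937395
Link Year 1→Year 2:
ΣP(Year 2)Q(Year 1) = 10.56×22 + 27.00×47 + 293.12×2 = 232.32 + 1269 + 586.24 = 2087.56
ΣP(Year 1)Q(Year 1) = 9.55×22 + 25.83×47 + 346.08×2 = 210.1 + 1214.01 + 692.16 = 2116.27
link = 2087.56/2116.27 = 0.986434
Chained index = 100 × 0.937395 × 0.986434 = 92.4678

92.47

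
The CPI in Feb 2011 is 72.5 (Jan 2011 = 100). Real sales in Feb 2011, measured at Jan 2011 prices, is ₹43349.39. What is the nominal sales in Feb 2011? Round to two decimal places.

Nominal = Real × (Index/100) = 43349.39 × (72.5/100)
        = 43349.39 × 0.725 = 31428.3077

31428.31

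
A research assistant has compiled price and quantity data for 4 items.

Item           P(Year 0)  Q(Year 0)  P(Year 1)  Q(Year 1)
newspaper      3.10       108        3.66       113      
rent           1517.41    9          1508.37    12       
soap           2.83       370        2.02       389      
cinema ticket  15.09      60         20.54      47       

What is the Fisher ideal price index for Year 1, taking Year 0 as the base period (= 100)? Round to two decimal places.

Laspeyres component (base-period weights):
ΣP(Year 1)Q(Year 0) = 3.66×108 + 1508.37×9 + 2.02×370 + 20.54×60 = 395.28 + 13575.33 + 747.4 + 1232.4 = 15950.41
ΣP(Year 0)Q(Year 0) = 3.10×108 + 1517.41×9 + 2.83×370 + 15.09×60 = 334.8 + 13656.69 + 1047.1 + 905.4 = 15943.99
L = 15950.41 / 15943.99 × 100 = 100.0403
Paasche component (current-period weights):
ΣP(Year 1)Q(Year 1) = 3.66×113 + 1508.37×12 + 2.02×389 + 20.54×47 = 413.58 + 18100.44 + 785.78 + 965.38 = 20265.18
ΣP(Year 0)Q(Year 1) = 3.10×113 + 1517.41×12 + 2.83×389 + 15.09×47 = 350.3 + 18208.92 + 1100.87 + 709.23 = 20369.32
P = 20265.18 / 20369.32 × 100 = 99.4887
Fisher = √(L × P) = √(100.0403 × 99.4887) = 99.7641

99.76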